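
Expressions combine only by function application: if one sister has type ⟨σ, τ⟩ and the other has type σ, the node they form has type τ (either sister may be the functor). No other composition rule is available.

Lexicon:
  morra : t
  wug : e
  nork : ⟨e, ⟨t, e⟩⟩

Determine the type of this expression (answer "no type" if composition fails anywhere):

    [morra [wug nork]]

e

[wug nork] — nork of type ⟨e, ⟨t, e⟩⟩ combines with wug of type e: type ⟨t, e⟩.
[morra [wug nork]] — [wug nork] of type ⟨t, e⟩ combines with morra of type t: type e.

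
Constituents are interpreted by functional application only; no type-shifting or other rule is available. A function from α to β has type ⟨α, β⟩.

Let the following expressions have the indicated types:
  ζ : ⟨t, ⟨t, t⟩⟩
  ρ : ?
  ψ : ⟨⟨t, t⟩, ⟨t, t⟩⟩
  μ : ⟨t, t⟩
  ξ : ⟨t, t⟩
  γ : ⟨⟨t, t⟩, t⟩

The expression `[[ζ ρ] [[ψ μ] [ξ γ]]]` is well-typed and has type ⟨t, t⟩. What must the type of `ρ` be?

For [[ζ ρ] [[ψ μ] [ξ γ]]] to have type ⟨t, t⟩ with [[ψ μ] [ξ γ]] of type t, [ζ ρ] must be the function: [ζ ρ] : ⟨t, ⟨t, t⟩⟩.
For [ζ ρ] to have type ⟨t, ⟨t, t⟩⟩ with ζ of type ⟨t, ⟨t, t⟩⟩, ρ must be the function: ρ : ⟨⟨t, ⟨t, t⟩⟩, ⟨t, ⟨t, t⟩⟩⟩.

⟨⟨t, ⟨t, t⟩⟩, ⟨t, ⟨t, t⟩⟩⟩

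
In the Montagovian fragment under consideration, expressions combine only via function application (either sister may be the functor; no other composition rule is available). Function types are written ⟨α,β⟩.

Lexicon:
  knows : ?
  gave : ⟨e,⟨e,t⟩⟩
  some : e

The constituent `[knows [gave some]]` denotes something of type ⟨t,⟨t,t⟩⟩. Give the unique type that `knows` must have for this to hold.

⟨⟨e,t⟩,⟨t,⟨t,t⟩⟩⟩

At [knows [gave some]] (required: ⟨t,⟨t,t⟩⟩): [gave some] is ⟨e,t⟩, which is not a function with range ⟨t,⟨t,t⟩⟩; hence knows is the functor — type ⟨⟨e,t⟩,⟨t,⟨t,t⟩⟩⟩.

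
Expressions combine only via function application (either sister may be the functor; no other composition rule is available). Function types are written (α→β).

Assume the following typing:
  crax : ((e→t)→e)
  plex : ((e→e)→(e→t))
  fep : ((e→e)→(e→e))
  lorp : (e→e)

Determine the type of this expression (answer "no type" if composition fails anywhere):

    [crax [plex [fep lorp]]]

[fep lorp]: functor fep : ((e→e)→(e→e)), argument lorp : (e→e); result (e→e).
[plex [fep lorp]]: functor plex : ((e→e)→(e→t)), argument [fep lorp] : (e→e); result (e→t).
[crax [plex [fep lorp]]]: functor crax : ((e→t)→e), argument [plex [fep lorp]] : (e→t); result e.

e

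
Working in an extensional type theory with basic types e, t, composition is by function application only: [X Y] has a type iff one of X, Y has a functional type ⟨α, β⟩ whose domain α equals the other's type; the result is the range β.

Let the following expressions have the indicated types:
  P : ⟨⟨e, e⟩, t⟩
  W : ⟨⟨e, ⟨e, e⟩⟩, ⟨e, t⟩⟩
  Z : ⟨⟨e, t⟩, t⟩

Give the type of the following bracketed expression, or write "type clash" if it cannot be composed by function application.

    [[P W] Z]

At [P W]: neither ⟨⟨e, e⟩, t⟩ nor ⟨⟨e, ⟨e, e⟩⟩, ⟨e, t⟩⟩ can take the other as argument; the node is ill-typed.

type clash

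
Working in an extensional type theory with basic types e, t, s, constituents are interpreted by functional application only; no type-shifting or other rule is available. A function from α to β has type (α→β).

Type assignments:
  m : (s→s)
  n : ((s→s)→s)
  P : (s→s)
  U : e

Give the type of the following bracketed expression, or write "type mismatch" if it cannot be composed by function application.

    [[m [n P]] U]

[n P]: ((s→s)→s) applied to (s→s) yields s.
[m [n P]]: (s→s) applied to s yields s.
[[m [n P]] U]: s with e — neither is a function whose domain matches the other; composition fails here.

type mismatch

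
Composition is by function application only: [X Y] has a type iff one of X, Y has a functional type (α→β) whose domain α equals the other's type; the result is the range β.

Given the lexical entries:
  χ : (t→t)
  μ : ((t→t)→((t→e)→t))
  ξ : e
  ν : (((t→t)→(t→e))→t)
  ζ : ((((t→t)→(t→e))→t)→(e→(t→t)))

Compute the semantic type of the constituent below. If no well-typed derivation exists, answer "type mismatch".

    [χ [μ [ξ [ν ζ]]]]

type mismatch

At [ν ζ], ζ : ((((t→t)→(t→e))→t)→(e→(t→t))) takes ν : (((t→t)→(t→e))→t), giving (e→(t→t)).
At [ξ [ν ζ]], [ν ζ] : (e→(t→t)) takes ξ : e, giving (t→t).
At [μ [ξ [ν ζ]]], μ : ((t→t)→((t→e)→t)) takes [ξ [ν ζ]] : (t→t), giving ((t→e)→t).
At [χ [μ [ξ [ν ζ]]]]: neither (t→t) nor ((t→e)→t) can take the other as argument; the node is ill-typed.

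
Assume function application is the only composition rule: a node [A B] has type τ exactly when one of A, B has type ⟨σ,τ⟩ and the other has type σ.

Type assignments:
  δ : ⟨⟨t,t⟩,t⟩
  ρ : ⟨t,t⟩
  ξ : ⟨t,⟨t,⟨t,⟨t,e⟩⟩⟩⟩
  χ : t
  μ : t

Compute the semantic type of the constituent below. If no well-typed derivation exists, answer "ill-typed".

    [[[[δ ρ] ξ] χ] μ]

[δ ρ] — δ of type ⟨⟨t,t⟩,t⟩ combines with ρ of type ⟨t,t⟩: type t.
[[δ ρ] ξ] — ξ of type ⟨t,⟨t,⟨t,⟨t,e⟩⟩⟩⟩ combines with [δ ρ] of type t: type ⟨t,⟨t,⟨t,e⟩⟩⟩.
[[[δ ρ] ξ] χ] — [[δ ρ] ξ] of type ⟨t,⟨t,⟨t,e⟩⟩⟩ combines with χ of type t: type ⟨t,⟨t,e⟩⟩.
[[[[δ ρ] ξ] χ] μ] — [[[δ ρ] ξ] χ] of type ⟨t,⟨t,e⟩⟩ combines with μ of type t: type ⟨t,e⟩.

⟨t,e⟩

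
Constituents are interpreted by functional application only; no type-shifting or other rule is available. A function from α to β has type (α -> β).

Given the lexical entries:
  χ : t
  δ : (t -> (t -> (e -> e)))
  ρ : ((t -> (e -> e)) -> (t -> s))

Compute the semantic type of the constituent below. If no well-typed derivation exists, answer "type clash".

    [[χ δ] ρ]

[χ δ]: (t -> (t -> (e -> e))) applied to t yields (t -> (e -> e)).
[[χ δ] ρ]: ((t -> (e -> e)) -> (t -> s)) applied to (t -> (e -> e)) yields (t -> s).

(t -> s)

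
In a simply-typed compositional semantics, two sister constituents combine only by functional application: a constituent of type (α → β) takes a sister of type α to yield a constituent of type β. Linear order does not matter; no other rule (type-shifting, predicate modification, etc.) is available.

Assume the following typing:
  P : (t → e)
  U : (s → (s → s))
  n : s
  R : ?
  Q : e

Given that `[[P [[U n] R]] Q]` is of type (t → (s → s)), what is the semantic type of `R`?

((s → s) → ((t → e) → (e → (t → (s → s)))))

For [[P [[U n] R]] Q] to have type (t → (s → s)) with Q of type e, [P [[U n] R]] must be the function: [P [[U n] R]] : (e → (t → (s → s))).
For [P [[U n] R]] to have type (e → (t → (s → s))) with P of type (t → e), [[U n] R] must be the function: [[U n] R] : ((t → e) → (e → (t → (s → s)))).
For [[U n] R] to have type ((t → e) → (e → (t → (s → s)))) with [U n] of type (s → s), R must be the function: R : ((s → s) → ((t → e) → (e → (t → (s → s))))).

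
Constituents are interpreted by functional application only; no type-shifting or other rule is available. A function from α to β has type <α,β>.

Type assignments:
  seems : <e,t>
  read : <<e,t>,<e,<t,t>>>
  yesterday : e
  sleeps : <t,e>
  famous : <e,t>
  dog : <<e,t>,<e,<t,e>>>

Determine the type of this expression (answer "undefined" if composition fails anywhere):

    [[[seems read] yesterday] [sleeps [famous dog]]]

undefined

[seems read]: <<e,t>,<e,<t,t>>> applied to <e,t> yields <e,<t,t>>.
[[seems read] yesterday]: <e,<t,t>> applied to e yields <t,t>.
[famous dog]: <<e,t>,<e,<t,e>>> applied to <e,t> yields <e,<t,e>>.
[sleeps [famous dog]]: <t,e> with <e,<t,e>> — neither is a function whose domain matches the other; composition fails here.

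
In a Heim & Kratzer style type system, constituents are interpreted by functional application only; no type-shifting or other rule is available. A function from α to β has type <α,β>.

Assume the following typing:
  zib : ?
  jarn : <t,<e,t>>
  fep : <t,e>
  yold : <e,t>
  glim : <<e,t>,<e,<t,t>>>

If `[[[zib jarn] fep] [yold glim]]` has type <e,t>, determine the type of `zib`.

<<t,<e,t>>,<<t,e>,<<e,<t,t>>,<e,t>>>>

For [[[zib jarn] fep] [yold glim]] to have type <e,t> with [yold glim] of type <e,<t,t>>, [[zib jarn] fep] must be the function: [[zib jarn] fep] : <<e,<t,t>>,<e,t>>.
For [[zib jarn] fep] to have type <<e,<t,t>>,<e,t>> with fep of type <t,e>, [zib jarn] must be the function: [zib jarn] : <<t,e>,<<e,<t,t>>,<e,t>>>.
For [zib jarn] to have type <<t,e>,<<e,<t,t>>,<e,t>>> with jarn of type <t,<e,t>>, zib must be the function: zib : <<t,<e,t>>,<<t,e>,<<e,<t,t>>,<e,t>>>>.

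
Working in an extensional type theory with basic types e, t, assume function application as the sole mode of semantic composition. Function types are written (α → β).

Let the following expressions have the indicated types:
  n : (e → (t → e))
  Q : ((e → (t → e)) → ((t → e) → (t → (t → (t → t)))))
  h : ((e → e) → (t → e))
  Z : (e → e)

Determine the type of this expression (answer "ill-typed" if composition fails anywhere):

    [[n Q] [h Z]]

(t → (t → (t → t)))

[n Q]: functor Q : ((e → (t → e)) → ((t → e) → (t → (t → (t → t))))), argument n : (e → (t → e)); result ((t → e) → (t → (t → (t → t)))).
[h Z]: functor h : ((e → e) → (t → e)), argument Z : (e → e); result (t → e).
[[n Q] [h Z]]: functor [n Q] : ((t → e) → (t → (t → (t → t)))), argument [h Z] : (t → e); result (t → (t → (t → t))).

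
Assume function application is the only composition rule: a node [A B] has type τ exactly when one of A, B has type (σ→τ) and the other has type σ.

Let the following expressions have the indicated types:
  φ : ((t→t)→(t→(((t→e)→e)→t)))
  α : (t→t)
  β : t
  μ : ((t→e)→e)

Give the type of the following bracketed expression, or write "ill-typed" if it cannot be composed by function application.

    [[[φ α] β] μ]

[φ α] — φ of type ((t→t)→(t→(((t→e)→e)→t))) combines with α of type (t→t): type (t→(((t→e)→e)→t)).
[[φ α] β] — [φ α] of type (t→(((t→e)→e)→t)) combines with β of type t: type (((t→e)→e)→t).
[[[φ α] β] μ] — [[φ α] β] of type (((t→e)→e)→t) combines with μ of type ((t→e)→e): type t.

t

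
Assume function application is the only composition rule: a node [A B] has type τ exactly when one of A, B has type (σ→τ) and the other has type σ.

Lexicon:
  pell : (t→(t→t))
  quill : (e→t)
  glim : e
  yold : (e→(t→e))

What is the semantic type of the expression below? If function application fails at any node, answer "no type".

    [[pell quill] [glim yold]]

[pell quill]: (t→(t→t)) with (e→t) — neither is a function whose domain matches the other; composition fails here.

no type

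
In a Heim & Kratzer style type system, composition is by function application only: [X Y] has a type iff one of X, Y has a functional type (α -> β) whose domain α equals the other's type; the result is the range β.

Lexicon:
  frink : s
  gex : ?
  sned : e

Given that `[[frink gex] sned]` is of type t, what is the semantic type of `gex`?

For [[frink gex] sned] to have type t with sned of type e, [frink gex] must be the function: [frink gex] : (e -> t).
For [frink gex] to have type (e -> t) with frink of type s, gex must be the function: gex : (s -> (e -> t)).

(s -> (e -> t))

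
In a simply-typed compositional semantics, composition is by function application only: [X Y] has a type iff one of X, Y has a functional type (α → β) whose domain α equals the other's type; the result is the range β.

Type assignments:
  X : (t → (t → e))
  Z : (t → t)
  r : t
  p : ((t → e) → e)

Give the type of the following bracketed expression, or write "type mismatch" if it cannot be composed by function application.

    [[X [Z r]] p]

[Z r]: functor Z : (t → t), argument r : t; result t.
[X [Z r]]: functor X : (t → (t → e)), argument [Z r] : t; result (t → e).
[[X [Z r]] p]: functor p : ((t → e) → e), argument [X [Z r]] : (t → e); result e.

e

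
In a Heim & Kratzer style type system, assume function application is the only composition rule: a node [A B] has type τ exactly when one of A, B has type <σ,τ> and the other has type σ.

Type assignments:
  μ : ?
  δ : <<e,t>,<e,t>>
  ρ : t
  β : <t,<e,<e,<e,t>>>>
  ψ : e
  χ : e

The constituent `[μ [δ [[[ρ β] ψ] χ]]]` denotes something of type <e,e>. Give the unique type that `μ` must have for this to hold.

<<e,t>,<e,e>>

For [μ [δ [[[ρ β] ψ] χ]]] to have type <e,e> with [δ [[[ρ β] ψ] χ]] of type <e,t>, μ must be the function: μ : <<e,t>,<e,e>>.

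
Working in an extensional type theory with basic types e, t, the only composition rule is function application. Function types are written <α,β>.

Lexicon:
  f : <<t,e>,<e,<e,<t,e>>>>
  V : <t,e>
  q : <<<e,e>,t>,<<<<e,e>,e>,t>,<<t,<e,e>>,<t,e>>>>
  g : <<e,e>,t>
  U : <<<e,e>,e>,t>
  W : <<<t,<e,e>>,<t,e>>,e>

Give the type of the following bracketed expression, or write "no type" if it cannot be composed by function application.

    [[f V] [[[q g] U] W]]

[f V]: functor f : <<t,e>,<e,<e,<t,e>>>>, argument V : <t,e>; result <e,<e,<t,e>>>.
[q g]: functor q : <<<e,e>,t>,<<<<e,e>,e>,t>,<<t,<e,e>>,<t,e>>>>, argument g : <<e,e>,t>; result <<<<e,e>,e>,t>,<<t,<e,e>>,<t,e>>>.
[[q g] U]: functor [q g] : <<<<e,e>,e>,t>,<<t,<e,e>>,<t,e>>>, argument U : <<<e,e>,e>,t>; result <<t,<e,e>>,<t,e>>.
[[[q g] U] W]: functor W : <<<t,<e,e>>,<t,e>>,e>, argument [[q g] U] : <<t,<e,e>>,<t,e>>; result e.
[[f V] [[[q g] U] W]]: functor [f V] : <e,<e,<t,e>>>, argument [[[q g] U] W] : e; result <e,<t,e>>.

<e,<t,e>>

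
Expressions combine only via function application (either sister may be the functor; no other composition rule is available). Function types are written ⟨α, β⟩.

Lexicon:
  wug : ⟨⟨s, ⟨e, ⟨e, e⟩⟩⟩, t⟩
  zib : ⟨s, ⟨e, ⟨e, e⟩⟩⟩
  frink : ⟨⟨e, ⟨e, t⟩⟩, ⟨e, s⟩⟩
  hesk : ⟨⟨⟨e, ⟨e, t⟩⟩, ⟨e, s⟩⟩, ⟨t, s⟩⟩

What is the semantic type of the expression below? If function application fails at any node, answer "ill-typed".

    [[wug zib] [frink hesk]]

[wug zib]: wug is ⟨⟨s, ⟨e, ⟨e, e⟩⟩⟩, t⟩, zib is ⟨s, ⟨e, ⟨e, e⟩⟩⟩; result t.
[frink hesk]: hesk is ⟨⟨⟨e, ⟨e, t⟩⟩, ⟨e, s⟩⟩, ⟨t, s⟩⟩, frink is ⟨⟨e, ⟨e, t⟩⟩, ⟨e, s⟩⟩; result ⟨t, s⟩.
[[wug zib] [frink hesk]]: [frink hesk] is ⟨t, s⟩, [wug zib] is t; result s.

s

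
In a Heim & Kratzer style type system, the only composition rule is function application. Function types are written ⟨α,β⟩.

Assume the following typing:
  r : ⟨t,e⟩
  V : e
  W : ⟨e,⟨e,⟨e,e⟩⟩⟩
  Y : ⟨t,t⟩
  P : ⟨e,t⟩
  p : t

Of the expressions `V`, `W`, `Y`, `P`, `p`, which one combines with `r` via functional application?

V : e — no; r wants t, and V wants nothing (atomic).
W : ⟨e,⟨e,⟨e,e⟩⟩⟩ — no; r wants t, and W wants e.
Y : ⟨t,t⟩ — no; r wants t, and Y wants t.
P : ⟨e,t⟩ — no; r wants t, and P wants e.
p — combines: r : ⟨t,e⟩ takes p : t as argument, giving e.

p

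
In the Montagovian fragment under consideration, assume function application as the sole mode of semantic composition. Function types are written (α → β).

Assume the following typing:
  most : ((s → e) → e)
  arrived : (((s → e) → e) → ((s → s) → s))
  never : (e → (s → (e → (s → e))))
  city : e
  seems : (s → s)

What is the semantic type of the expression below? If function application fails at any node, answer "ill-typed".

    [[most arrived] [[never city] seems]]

ill-typed

[most arrived]: (((s → e) → e) → ((s → s) → s)) applied to ((s → e) → e) yields ((s → s) → s).
[never city]: (e → (s → (e → (s → e)))) applied to e yields (s → (e → (s → e))).
[[never city] seems]: (s → (e → (s → e))) and (s → s) cannot combine by function application — type clash.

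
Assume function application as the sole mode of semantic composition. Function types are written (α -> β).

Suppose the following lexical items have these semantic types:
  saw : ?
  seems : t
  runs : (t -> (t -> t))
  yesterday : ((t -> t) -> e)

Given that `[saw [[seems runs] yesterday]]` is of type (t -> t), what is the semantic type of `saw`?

(e -> (t -> t))

At [saw [[seems runs] yesterday]] (required: (t -> t)): [[seems runs] yesterday] is e, which is not a function with range (t -> t); hence saw is the functor — type (e -> (t -> t)).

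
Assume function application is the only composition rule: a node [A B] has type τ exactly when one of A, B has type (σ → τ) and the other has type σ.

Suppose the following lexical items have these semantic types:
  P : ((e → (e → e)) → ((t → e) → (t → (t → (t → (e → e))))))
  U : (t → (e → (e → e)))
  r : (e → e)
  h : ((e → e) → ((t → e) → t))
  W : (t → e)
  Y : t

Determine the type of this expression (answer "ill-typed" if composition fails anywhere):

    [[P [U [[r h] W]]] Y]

ill-typed

[r h]: ((e → e) → ((t → e) → t)) applied to (e → e) yields ((t → e) → t).
[[r h] W]: ((t → e) → t) applied to (t → e) yields t.
[U [[r h] W]]: (t → (e → (e → e))) applied to t yields (e → (e → e)).
[P [U [[r h] W]]]: ((e → (e → e)) → ((t → e) → (t → (t → (t → (e → e)))))) applied to (e → (e → e)) yields ((t → e) → (t → (t → (t → (e → e))))).
At [[P [U [[r h] W]]] Y]: neither ((t → e) → (t → (t → (t → (e → e))))) nor t can take the other as argument; the node is ill-typed.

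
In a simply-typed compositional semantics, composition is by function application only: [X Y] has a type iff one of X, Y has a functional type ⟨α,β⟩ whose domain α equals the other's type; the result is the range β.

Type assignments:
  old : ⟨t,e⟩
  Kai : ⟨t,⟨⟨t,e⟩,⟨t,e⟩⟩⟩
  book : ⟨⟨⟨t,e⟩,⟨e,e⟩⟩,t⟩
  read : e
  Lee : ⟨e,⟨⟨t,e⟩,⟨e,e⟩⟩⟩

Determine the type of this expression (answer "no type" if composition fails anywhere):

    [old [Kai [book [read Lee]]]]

⟨t,e⟩

[read Lee]: Lee is ⟨e,⟨⟨t,e⟩,⟨e,e⟩⟩⟩, read is e; result ⟨⟨t,e⟩,⟨e,e⟩⟩.
[book [read Lee]]: book is ⟨⟨⟨t,e⟩,⟨e,e⟩⟩,t⟩, [read Lee] is ⟨⟨t,e⟩,⟨e,e⟩⟩; result t.
[Kai [book [read Lee]]]: Kai is ⟨t,⟨⟨t,e⟩,⟨t,e⟩⟩⟩, [book [read Lee]] is t; result ⟨⟨t,e⟩,⟨t,e⟩⟩.
[old [Kai [book [read Lee]]]]: [Kai [book [read Lee]]] is ⟨⟨t,e⟩,⟨t,e⟩⟩, old is ⟨t,e⟩; result ⟨t,e⟩.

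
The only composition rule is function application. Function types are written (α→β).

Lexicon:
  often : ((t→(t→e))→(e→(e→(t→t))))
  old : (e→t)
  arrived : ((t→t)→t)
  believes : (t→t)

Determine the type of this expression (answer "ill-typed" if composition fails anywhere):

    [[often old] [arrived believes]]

ill-typed

At [often old]: neither ((t→(t→e))→(e→(e→(t→t)))) nor (e→t) can take the other as argument; the node is ill-typed.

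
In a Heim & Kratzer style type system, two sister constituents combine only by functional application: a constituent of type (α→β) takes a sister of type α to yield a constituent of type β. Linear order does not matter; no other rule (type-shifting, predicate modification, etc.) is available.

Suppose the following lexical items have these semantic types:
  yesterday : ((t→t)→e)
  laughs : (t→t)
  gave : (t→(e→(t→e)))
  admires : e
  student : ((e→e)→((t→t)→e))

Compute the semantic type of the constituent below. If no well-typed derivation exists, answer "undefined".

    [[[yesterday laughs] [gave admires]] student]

[yesterday laughs]: yesterday is ((t→t)→e), laughs is (t→t); result e.
[gave admires]: (t→(e→(t→e))) with e — neither is a function whose domain matches the other; composition fails here.

undefined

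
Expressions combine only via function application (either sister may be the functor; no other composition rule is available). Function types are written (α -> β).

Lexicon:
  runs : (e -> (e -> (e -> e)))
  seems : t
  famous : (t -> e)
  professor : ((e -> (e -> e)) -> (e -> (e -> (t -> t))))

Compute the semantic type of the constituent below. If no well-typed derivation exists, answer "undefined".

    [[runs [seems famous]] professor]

(e -> (e -> (t -> t)))

At [seems famous], famous : (t -> e) takes seems : t, giving e.
At [runs [seems famous]], runs : (e -> (e -> (e -> e))) takes [seems famous] : e, giving (e -> (e -> e)).
At [[runs [seems famous]] professor], professor : ((e -> (e -> e)) -> (e -> (e -> (t -> t)))) takes [runs [seems famous]] : (e -> (e -> e)), giving (e -> (e -> (t -> t))).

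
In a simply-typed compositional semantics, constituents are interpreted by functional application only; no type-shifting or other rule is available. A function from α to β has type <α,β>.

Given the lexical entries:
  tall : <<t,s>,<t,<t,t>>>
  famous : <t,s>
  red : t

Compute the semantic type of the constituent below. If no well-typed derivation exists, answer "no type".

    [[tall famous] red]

<t,t>

[tall famous] — tall of type <<t,s>,<t,<t,t>>> combines with famous of type <t,s>: type <t,<t,t>>.
[[tall famous] red] — [tall famous] of type <t,<t,t>> combines with red of type t: type <t,t>.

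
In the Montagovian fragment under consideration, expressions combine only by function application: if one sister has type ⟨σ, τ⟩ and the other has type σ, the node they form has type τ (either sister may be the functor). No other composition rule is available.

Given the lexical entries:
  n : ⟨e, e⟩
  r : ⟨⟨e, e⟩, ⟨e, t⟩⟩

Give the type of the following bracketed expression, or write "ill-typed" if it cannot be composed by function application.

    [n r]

[n r]: functor r : ⟨⟨e, e⟩, ⟨e, t⟩⟩, argument n : ⟨e, e⟩; result ⟨e, t⟩.

⟨e, t⟩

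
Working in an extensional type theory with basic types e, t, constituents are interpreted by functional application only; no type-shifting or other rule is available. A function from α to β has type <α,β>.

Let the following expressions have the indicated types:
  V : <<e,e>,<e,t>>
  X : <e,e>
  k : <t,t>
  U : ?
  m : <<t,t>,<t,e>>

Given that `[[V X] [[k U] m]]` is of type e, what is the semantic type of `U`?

<<t,t>,<<<t,t>,<t,e>>,<<e,t>,e>>>

[[V X] [[k U] m]] must have type e. The sister [V X] has type <e,t>; that is not a function onto e, so [[k U] m] must be the functor, of type <<e,t>,e>.
[[k U] m] must have type <<e,t>,e>. The sister m has type <<t,t>,<t,e>>; that is not a function onto <<e,t>,e>, so [k U] must be the functor, of type <<<t,t>,<t,e>>,<<e,t>,e>>.
[k U] must have type <<<t,t>,<t,e>>,<<e,t>,e>>. The sister k has type <t,t>; that is not a function onto <<<t,t>,<t,e>>,<<e,t>,e>>, so U must be the functor, of type <<t,t>,<<<t,t>,<t,e>>,<<e,t>,e>>>.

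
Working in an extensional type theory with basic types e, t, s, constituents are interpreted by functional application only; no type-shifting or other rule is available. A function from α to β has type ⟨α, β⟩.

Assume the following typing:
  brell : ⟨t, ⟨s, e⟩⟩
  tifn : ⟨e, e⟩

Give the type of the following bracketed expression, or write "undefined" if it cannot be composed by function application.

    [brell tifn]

undefined

At [brell tifn]: neither ⟨t, ⟨s, e⟩⟩ nor ⟨e, e⟩ can take the other as argument; the node is ill-typed.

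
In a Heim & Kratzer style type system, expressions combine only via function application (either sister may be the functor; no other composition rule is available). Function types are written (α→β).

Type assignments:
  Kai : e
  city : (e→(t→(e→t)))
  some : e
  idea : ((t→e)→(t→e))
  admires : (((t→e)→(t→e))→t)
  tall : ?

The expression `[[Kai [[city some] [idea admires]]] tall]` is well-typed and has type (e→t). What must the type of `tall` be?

For [[Kai [[city some] [idea admires]]] tall] to have type (e→t) with [Kai [[city some] [idea admires]]] of type t, tall must be the function: tall : (t→(e→t)).

(t→(e→t))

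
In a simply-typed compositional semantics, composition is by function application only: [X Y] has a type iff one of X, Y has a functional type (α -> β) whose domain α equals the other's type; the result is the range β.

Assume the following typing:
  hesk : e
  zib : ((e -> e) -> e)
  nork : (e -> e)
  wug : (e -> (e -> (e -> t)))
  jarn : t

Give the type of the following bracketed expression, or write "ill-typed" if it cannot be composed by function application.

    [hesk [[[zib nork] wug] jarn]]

ill-typed

[zib nork]: ((e -> e) -> e) applied to (e -> e) yields e.
[[zib nork] wug]: (e -> (e -> (e -> t))) applied to e yields (e -> (e -> t)).
[[[zib nork] wug] jarn]: (e -> (e -> t)) with t — neither is a function whose domain matches the other; composition fails here.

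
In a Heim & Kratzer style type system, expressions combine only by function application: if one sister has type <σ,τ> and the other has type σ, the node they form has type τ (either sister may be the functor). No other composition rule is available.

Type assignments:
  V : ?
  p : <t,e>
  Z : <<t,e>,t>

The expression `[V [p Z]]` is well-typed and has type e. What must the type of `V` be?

[V [p Z]] is required to be e. [p Z] : t cannot yield e as functor, so V : <t,e>.

<t,e>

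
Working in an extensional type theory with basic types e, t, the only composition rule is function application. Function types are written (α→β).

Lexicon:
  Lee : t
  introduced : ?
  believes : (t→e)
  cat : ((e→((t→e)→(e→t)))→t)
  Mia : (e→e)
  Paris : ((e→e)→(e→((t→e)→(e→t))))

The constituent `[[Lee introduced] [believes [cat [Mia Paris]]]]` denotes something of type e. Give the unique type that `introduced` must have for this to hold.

At [[Lee introduced] [believes [cat [Mia Paris]]]] (required: e): [believes [cat [Mia Paris]]] is e, which is not a function with range e; hence [Lee introduced] is the functor — type (e→e).
At [Lee introduced] (required: (e→e)): Lee is t, which is not a function with range (e→e); hence introduced is the functor — type (t→(e→e)).

(t→(e→e))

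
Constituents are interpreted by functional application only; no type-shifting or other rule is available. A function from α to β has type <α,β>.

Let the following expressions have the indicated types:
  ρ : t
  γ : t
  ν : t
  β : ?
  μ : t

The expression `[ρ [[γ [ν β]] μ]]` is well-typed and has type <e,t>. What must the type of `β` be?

[ρ [[γ [ν β]] μ]] must have type <e,t>. The sister ρ has type t; that is not a function onto <e,t>, so [[γ [ν β]] μ] must be the functor, of type <t,<e,t>>.
[[γ [ν β]] μ] must have type <t,<e,t>>. The sister μ has type t; that is not a function onto <t,<e,t>>, so [γ [ν β]] must be the functor, of type <t,<t,<e,t>>>.
[γ [ν β]] must have type <t,<t,<e,t>>>. The sister γ has type t; that is not a function onto <t,<t,<e,t>>>, so [ν β] must be the functor, of type <t,<t,<t,<e,t>>>>.
[ν β] must have type <t,<t,<t,<e,t>>>>. The sister ν has type t; that is not a function onto <t,<t,<t,<e,t>>>>, so β must be the functor, of type <t,<t,<t,<t,<e,t>>>>>.

<t,<t,<t,<t,<e,t>>>>>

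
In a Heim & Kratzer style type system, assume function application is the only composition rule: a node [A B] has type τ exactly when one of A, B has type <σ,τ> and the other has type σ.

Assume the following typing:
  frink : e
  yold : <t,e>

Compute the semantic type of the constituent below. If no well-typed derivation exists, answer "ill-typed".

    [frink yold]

ill-typed

[frink yold]: e with <t,e> — neither is a function whose domain matches the other; composition fails here.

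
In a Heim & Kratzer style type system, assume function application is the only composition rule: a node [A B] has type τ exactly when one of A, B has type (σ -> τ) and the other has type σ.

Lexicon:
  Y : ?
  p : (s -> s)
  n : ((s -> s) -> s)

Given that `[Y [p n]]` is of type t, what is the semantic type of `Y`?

At [Y [p n]] (required: t): [p n] is s, which is not a function with range t; hence Y is the functor — type (s -> t).

(s -> t)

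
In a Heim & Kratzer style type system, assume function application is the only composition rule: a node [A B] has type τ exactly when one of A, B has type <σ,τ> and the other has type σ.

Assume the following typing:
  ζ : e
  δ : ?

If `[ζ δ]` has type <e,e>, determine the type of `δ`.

<e,<e,e>>

[ζ δ] must have type <e,e>. The sister ζ has type e; that is not a function onto <e,e>, so δ must be the functor, of type <e,<e,e>>.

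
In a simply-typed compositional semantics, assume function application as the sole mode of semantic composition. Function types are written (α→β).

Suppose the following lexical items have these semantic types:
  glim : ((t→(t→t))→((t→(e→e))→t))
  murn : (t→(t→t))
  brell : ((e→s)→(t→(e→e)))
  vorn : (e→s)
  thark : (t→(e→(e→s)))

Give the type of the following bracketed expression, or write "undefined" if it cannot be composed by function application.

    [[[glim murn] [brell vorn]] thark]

(e→(e→s))

[glim murn]: ((t→(t→t))→((t→(e→e))→t)) applied to (t→(t→t)) yields ((t→(e→e))→t).
[brell vorn]: ((e→s)→(t→(e→e))) applied to (e→s) yields (t→(e→e)).
[[glim murn] [brell vorn]]: ((t→(e→e))→t) applied to (t→(e→e)) yields t.
[[[glim murn] [brell vorn]] thark]: (t→(e→(e→s))) applied to t yields (e→(e→s)).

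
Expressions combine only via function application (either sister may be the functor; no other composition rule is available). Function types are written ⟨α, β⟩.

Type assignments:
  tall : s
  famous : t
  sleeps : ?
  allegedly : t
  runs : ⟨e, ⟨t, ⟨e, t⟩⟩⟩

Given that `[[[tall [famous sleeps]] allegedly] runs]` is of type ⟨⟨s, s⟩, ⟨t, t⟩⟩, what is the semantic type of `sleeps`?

⟨t, ⟨s, ⟨t, ⟨⟨e, ⟨t, ⟨e, t⟩⟩⟩, ⟨⟨s, s⟩, ⟨t, t⟩⟩⟩⟩⟩⟩

At [[[tall [famous sleeps]] allegedly] runs] (required: ⟨⟨s, s⟩, ⟨t, t⟩⟩): runs is ⟨e, ⟨t, ⟨e, t⟩⟩⟩, which is not a function with range ⟨⟨s, s⟩, ⟨t, t⟩⟩; hence [[tall [famous sleeps]] allegedly] is the functor — type ⟨⟨e, ⟨t, ⟨e, t⟩⟩⟩, ⟨⟨s, s⟩, ⟨t, t⟩⟩⟩.
At [[tall [famous sleeps]] allegedly] (required: ⟨⟨e, ⟨t, ⟨e, t⟩⟩⟩, ⟨⟨s, s⟩, ⟨t, t⟩⟩⟩): allegedly is t, which is not a function with range ⟨⟨e, ⟨t, ⟨e, t⟩⟩⟩, ⟨⟨s, s⟩, ⟨t, t⟩⟩⟩; hence [tall [famous sleeps]] is the functor — type ⟨t, ⟨⟨e, ⟨t, ⟨e, t⟩⟩⟩, ⟨⟨s, s⟩, ⟨t, t⟩⟩⟩⟩.
At [tall [famous sleeps]] (required: ⟨t, ⟨⟨e, ⟨t, ⟨e, t⟩⟩⟩, ⟨⟨s, s⟩, ⟨t, t⟩⟩⟩⟩): tall is s, which is not a function with range ⟨t, ⟨⟨e, ⟨t, ⟨e, t⟩⟩⟩, ⟨⟨s, s⟩, ⟨t, t⟩⟩⟩⟩; hence [famous sleeps] is the functor — type ⟨s, ⟨t, ⟨⟨e, ⟨t, ⟨e, t⟩⟩⟩, ⟨⟨s, s⟩, ⟨t, t⟩⟩⟩⟩⟩.
At [famous sleeps] (required: ⟨s, ⟨t, ⟨⟨e, ⟨t, ⟨e, t⟩⟩⟩, ⟨⟨s, s⟩, ⟨t, t⟩⟩⟩⟩⟩): famous is t, which is not a function with range ⟨s, ⟨t, ⟨⟨e, ⟨t, ⟨e, t⟩⟩⟩, ⟨⟨s, s⟩, ⟨t, t⟩⟩⟩⟩⟩; hence sleeps is the functor — type ⟨t, ⟨s, ⟨t, ⟨⟨e, ⟨t, ⟨e, t⟩⟩⟩, ⟨⟨s, s⟩, ⟨t, t⟩⟩⟩⟩⟩⟩.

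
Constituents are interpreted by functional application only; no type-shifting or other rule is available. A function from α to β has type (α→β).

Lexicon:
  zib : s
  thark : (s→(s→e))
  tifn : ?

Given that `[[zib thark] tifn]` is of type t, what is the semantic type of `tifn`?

At [[zib thark] tifn] (required: t): [zib thark] is (s→e), which is not a function with range t; hence tifn is the functor — type ((s→e)→t).

((s→e)→t)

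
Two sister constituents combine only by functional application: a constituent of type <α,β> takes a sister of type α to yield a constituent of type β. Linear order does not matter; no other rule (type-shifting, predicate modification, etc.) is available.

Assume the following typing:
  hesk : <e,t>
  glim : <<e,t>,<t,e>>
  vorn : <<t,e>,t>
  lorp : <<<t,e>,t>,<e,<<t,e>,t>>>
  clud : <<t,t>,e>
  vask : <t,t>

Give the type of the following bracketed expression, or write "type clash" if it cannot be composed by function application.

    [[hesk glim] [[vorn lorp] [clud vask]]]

[hesk glim]: <<e,t>,<t,e>> applied to <e,t> yields <t,e>.
[vorn lorp]: <<<t,e>,t>,<e,<<t,e>,t>>> applied to <<t,e>,t> yields <e,<<t,e>,t>>.
[clud vask]: <<t,t>,e> applied to <t,t> yields e.
[[vorn lorp] [clud vask]]: <e,<<t,e>,t>> applied to e yields <<t,e>,t>.
[[hesk glim] [[vorn lorp] [clud vask]]]: <<t,e>,t> applied to <t,e> yields t.

t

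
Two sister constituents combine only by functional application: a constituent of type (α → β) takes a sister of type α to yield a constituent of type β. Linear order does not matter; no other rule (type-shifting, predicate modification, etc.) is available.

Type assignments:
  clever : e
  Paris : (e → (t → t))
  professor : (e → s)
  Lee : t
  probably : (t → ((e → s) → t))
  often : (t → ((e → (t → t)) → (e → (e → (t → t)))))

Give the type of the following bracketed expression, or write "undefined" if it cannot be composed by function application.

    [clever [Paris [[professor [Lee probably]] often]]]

(e → (t → t))

[Lee probably]: functor probably : (t → ((e → s) → t)), argument Lee : t; result ((e → s) → t).
[professor [Lee probably]]: functor [Lee probably] : ((e → s) → t), argument professor : (e → s); result t.
[[professor [Lee probably]] often]: functor often : (t → ((e → (t → t)) → (e → (e → (t → t))))), argument [professor [Lee probably]] : t; result ((e → (t → t)) → (e → (e → (t → t)))).
[Paris [[professor [Lee probably]] often]]: functor [[professor [Lee probably]] often] : ((e → (t → t)) → (e → (e → (t → t)))), argument Paris : (e → (t → t)); result (e → (e → (t → t))).
[clever [Paris [[professor [Lee probably]] often]]]: functor [Paris [[professor [Lee probably]] often]] : (e → (e → (t → t))), argument clever : e; result (e → (t → t)).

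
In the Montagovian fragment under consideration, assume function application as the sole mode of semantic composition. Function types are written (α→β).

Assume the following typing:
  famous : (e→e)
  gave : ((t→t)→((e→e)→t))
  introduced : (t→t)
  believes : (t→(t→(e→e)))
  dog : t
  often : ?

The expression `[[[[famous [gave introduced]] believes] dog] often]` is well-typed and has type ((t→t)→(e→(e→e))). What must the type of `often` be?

[[[[famous [gave introduced]] believes] dog] often] must have type ((t→t)→(e→(e→e))). The sister [[[famous [gave introduced]] believes] dog] has type (e→e); that is not a function onto ((t→t)→(e→(e→e))), so often must be the functor, of type ((e→e)→((t→t)→(e→(e→e)))).

((e→e)→((t→t)→(e→(e→e))))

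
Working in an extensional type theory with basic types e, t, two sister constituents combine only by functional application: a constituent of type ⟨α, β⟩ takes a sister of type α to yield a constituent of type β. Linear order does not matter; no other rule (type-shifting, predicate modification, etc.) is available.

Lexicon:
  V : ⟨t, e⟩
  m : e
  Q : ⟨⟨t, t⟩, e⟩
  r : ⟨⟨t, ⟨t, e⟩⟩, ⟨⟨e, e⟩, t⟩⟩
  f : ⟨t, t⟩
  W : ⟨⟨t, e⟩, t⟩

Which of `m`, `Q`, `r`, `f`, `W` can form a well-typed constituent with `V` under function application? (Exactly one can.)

m : e — neither side's domain matches the other.
Q : ⟨⟨t, t⟩, e⟩ — neither side's domain matches the other.
r : ⟨⟨t, ⟨t, e⟩⟩, ⟨⟨e, e⟩, t⟩⟩ — neither side's domain matches the other.
f : ⟨t, t⟩ — neither side's domain matches the other.
W — combines: W : ⟨⟨t, e⟩, t⟩ takes V : ⟨t, e⟩ as argument, giving t.

W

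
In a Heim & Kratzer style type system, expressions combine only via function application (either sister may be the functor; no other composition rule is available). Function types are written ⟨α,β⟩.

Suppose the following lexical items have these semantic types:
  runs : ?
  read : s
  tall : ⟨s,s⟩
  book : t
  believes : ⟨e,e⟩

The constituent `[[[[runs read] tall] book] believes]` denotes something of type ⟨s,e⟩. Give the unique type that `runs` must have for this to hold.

[[[[runs read] tall] book] believes] is required to be ⟨s,e⟩. believes : ⟨e,e⟩ cannot yield ⟨s,e⟩ as functor, so [[[runs read] tall] book] : ⟨⟨e,e⟩,⟨s,e⟩⟩.
[[[runs read] tall] book] is required to be ⟨⟨e,e⟩,⟨s,e⟩⟩. book : t cannot yield ⟨⟨e,e⟩,⟨s,e⟩⟩ as functor, so [[runs read] tall] : ⟨t,⟨⟨e,e⟩,⟨s,e⟩⟩⟩.
[[runs read] tall] is required to be ⟨t,⟨⟨e,e⟩,⟨s,e⟩⟩⟩. tall : ⟨s,s⟩ cannot yield ⟨t,⟨⟨e,e⟩,⟨s,e⟩⟩⟩ as functor, so [runs read] : ⟨⟨s,s⟩,⟨t,⟨⟨e,e⟩,⟨s,e⟩⟩⟩⟩.
[runs read] is required to be ⟨⟨s,s⟩,⟨t,⟨⟨e,e⟩,⟨s,e⟩⟩⟩⟩. read : s cannot yield ⟨⟨s,s⟩,⟨t,⟨⟨e,e⟩,⟨s,e⟩⟩⟩⟩ as functor, so runs : ⟨s,⟨⟨s,s⟩,⟨t,⟨⟨e,e⟩,⟨s,e⟩⟩⟩⟩⟩.

⟨s,⟨⟨s,s⟩,⟨t,⟨⟨e,e⟩,⟨s,e⟩⟩⟩⟩⟩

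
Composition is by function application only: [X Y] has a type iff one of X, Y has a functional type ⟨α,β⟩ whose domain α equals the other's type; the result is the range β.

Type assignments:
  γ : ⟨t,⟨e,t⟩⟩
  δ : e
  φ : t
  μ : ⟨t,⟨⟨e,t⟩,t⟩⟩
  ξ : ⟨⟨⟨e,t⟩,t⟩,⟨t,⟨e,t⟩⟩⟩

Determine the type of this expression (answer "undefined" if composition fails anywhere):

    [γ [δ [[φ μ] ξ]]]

[φ μ]: ⟨t,⟨⟨e,t⟩,t⟩⟩ applied to t yields ⟨⟨e,t⟩,t⟩.
[[φ μ] ξ]: ⟨⟨⟨e,t⟩,t⟩,⟨t,⟨e,t⟩⟩⟩ applied to ⟨⟨e,t⟩,t⟩ yields ⟨t,⟨e,t⟩⟩.
At [δ [[φ μ] ξ]]: neither e nor ⟨t,⟨e,t⟩⟩ can take the other as argument; the node is ill-typed.

undefined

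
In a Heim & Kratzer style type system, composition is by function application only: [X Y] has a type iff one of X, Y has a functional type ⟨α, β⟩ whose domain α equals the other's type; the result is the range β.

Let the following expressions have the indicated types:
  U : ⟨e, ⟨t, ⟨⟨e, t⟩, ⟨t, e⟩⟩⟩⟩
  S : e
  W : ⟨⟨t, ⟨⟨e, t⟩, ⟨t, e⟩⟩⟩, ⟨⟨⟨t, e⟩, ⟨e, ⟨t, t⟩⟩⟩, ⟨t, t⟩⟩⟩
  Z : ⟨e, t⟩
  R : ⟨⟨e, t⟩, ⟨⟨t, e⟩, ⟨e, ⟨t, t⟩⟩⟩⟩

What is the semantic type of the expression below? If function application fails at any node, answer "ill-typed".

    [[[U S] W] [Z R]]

⟨t, t⟩

At [U S], U : ⟨e, ⟨t, ⟨⟨e, t⟩, ⟨t, e⟩⟩⟩⟩ takes S : e, giving ⟨t, ⟨⟨e, t⟩, ⟨t, e⟩⟩⟩.
At [[U S] W], W : ⟨⟨t, ⟨⟨e, t⟩, ⟨t, e⟩⟩⟩, ⟨⟨⟨t, e⟩, ⟨e, ⟨t, t⟩⟩⟩, ⟨t, t⟩⟩⟩ takes [U S] : ⟨t, ⟨⟨e, t⟩, ⟨t, e⟩⟩⟩, giving ⟨⟨⟨t, e⟩, ⟨e, ⟨t, t⟩⟩⟩, ⟨t, t⟩⟩.
At [Z R], R : ⟨⟨e, t⟩, ⟨⟨t, e⟩, ⟨e, ⟨t, t⟩⟩⟩⟩ takes Z : ⟨e, t⟩, giving ⟨⟨t, e⟩, ⟨e, ⟨t, t⟩⟩⟩.
At [[[U S] W] [Z R]], [[U S] W] : ⟨⟨⟨t, e⟩, ⟨e, ⟨t, t⟩⟩⟩, ⟨t, t⟩⟩ takes [Z R] : ⟨⟨t, e⟩, ⟨e, ⟨t, t⟩⟩⟩, giving ⟨t, t⟩.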